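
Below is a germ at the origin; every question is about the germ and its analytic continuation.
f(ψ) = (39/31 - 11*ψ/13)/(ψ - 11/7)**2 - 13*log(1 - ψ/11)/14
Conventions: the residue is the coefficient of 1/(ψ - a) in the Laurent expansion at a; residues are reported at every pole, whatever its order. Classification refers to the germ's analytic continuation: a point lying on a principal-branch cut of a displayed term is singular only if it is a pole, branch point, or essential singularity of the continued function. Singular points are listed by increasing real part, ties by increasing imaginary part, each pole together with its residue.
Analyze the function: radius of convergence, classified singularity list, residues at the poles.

Denominator factor (ψ - 11/7)^2: pole of order 2 at 11/7, modulus 11/7.
Branch term (-13/14)*log(1 - ψ/(11)): its argument vanishes at ψ = 11, a logarithmic branch point, modulus 11.
The radius of convergence is the smallest modulus among the singular points: 11/7.
The branch term is analytic at 11/7 and contributes nothing to the residue; only the rational part matters.
At the order-2 pole 11/7 set g(ψ) = (ψ - (11/7))^2*(rational part) = 39/31 - 11*ψ/13.
Order-2 pole: residue = g'(a); g'(11/7) = -11/13, so the residue is -11/13.
List the singular points by increasing real part (a conjugate pair: the negative imaginary part first).

Radius of convergence at 0: 11/7.
At 11/7: a pole of order 2; residue -11/13.
At 11: a logarithmic branch point.


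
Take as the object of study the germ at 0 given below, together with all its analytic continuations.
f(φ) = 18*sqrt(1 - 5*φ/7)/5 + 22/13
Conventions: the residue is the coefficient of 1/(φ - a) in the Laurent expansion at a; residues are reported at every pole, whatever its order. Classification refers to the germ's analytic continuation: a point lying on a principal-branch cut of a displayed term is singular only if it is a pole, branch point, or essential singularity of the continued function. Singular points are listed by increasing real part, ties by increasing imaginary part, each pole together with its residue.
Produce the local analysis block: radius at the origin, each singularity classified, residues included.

Branch term (18/5)*sqrt(1 - φ/(7/5)): its argument vanishes at φ = 7/5, a square-root branch point, modulus 7/5.
The radius of convergence is the smallest modulus among the singular points: 7/5.

Radius of convergence at 0: 7/5.
At 7/5: an algebraic (square-root) branch point.


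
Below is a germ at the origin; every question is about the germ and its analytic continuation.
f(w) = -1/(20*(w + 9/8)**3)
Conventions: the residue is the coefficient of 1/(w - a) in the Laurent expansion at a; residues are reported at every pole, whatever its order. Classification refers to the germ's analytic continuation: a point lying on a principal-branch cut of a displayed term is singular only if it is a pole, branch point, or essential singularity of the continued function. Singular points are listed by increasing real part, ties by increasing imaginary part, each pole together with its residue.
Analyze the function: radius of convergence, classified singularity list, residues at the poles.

Radius of convergence at 0: 9/8.
At -9/8: a pole of order 3; residue 0.

Denominator factor (w + 9/8)^3: pole of order 3 at -9/8, modulus 9/8.
The radius of convergence is the smallest modulus among the singular points: 9/8.
At the order-3 pole -9/8 set g(w) = (w - (-9/8))^3*f(w) = -1/20.
Order-3 pole: residue = g''(a)/2; g''(-9/8) = 0, so the residue is 0.


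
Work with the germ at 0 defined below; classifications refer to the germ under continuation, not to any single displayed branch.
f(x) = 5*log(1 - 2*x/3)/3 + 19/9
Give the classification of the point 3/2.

The point is a logarithmic branch point.

The term (5/3)*log(1 - x/(3/2)) has argument 1 - 3/2/(3/2) = 0 at 3/2: a logarithmic (infinitely-sheeted) branch point; the remaining terms are analytic or single-valued there.


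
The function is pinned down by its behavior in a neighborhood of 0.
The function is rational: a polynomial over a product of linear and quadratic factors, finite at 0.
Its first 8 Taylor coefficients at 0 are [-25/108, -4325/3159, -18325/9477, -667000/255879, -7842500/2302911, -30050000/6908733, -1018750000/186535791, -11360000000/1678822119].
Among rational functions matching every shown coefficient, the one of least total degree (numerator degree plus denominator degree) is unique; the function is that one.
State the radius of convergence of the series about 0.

No rational of total degree below 4 reproduces all 8 coefficients; solving the [2/2] Pade equations on them gives f(v) = (2*v**2/3 - 9*v/13 - 3/16)/(v - 9/10)**2, whose expansion matches every shown term.
Denominator factor (v - 9/10)^2: pole of order 2 at 9/10, modulus 9/10.
The radius of convergence is the smallest modulus among the singular points: 9/10.

The radius of convergence is 9/10.


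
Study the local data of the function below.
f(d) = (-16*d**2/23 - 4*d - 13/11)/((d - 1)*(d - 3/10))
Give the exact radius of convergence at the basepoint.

Denominator factor (d - 3/10): pole of order 1 at 3/10, modulus 3/10.
Denominator factor (d - 1): pole of order 1 at 1, modulus 1.
The radius of convergence is the smallest modulus among the singular points: 3/10.

The radius of convergence is 3/10.


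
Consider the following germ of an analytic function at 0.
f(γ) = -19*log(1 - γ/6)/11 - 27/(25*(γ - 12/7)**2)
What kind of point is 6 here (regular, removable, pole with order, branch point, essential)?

The term (-19/11)*log(1 - γ/(6)) has argument 1 - 6/(6) = 0 at 6: a logarithmic (infinitely-sheeted) branch point; the remaining terms are analytic or single-valued there.

The point is a logarithmic branch point.


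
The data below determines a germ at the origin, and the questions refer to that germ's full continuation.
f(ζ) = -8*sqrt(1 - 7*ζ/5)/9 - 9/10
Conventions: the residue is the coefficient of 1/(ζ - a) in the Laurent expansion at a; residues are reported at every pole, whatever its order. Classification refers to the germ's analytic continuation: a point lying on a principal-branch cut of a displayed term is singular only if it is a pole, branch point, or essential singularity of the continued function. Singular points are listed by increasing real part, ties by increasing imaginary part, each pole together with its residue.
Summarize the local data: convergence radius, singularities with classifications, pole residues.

Radius of convergence at 0: 5/7.
At 5/7: an algebraic (square-root) branch point.

Branch term (-8/9)*sqrt(1 - ζ/(5/7)): its argument vanishes at ζ = 5/7, a square-root branch point, modulus 5/7.
The radius of convergence is the smallest modulus among the singular points: 5/7.


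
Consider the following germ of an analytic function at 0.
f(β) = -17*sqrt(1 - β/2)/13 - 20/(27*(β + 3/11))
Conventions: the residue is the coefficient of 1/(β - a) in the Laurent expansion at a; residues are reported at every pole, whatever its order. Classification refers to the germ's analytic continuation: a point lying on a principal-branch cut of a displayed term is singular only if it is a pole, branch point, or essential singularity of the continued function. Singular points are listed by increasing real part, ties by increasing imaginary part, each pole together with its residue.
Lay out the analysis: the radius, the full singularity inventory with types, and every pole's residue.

Denominator factor (β + 3/11): pole of order 1 at -3/11, modulus 3/11.
Branch term (-17/13)*sqrt(1 - β/(2)): its argument vanishes at β = 2, a square-root branch point, modulus 2.
The radius of convergence is the smallest modulus among the singular points: 3/11.
The branch term is analytic at -3/11 and contributes nothing to the residue; only the rational part matters.
At the order-1 pole -3/11 set g(β) = (β - (-3/11))*(rational part) = -20/27.
Simple pole: residue = g(a) at a = -3/11, which is -20/27.
List the singular points by increasing real part (a conjugate pair: the negative imaginary part first).

Radius of convergence at 0: 3/11.
At -3/11: a pole of order 1; residue -20/27.
At 2: an algebraic (square-root) branch point.


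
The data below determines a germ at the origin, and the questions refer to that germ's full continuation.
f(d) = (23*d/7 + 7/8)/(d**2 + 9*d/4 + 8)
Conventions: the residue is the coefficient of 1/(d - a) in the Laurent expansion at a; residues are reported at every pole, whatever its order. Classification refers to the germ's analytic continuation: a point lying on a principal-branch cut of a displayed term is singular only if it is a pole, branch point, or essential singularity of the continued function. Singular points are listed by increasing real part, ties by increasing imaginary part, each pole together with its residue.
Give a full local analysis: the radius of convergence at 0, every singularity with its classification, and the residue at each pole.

Denominator factor (d**2 + 9*d/4 + 8): discriminant -431/16, complex-conjugate roots (-9/8) + ((1/8)*sqrt(431))*i and (-9/8) - ((1/8)*sqrt(431))*i; poles of order 1, moduli (2)*sqrt(2) and (2)*sqrt(2).
The radius of convergence is the smallest modulus among the singular points: (2)*sqrt(2).
The factor d**2 + 9*d/4 + 8 splits as (d - a)(d - a') with a = (-9/8) - ((1/8)*sqrt(431))*i, a' = (-9/8) + ((1/8)*sqrt(431))*i. At the order-1 pole a set g(d) = (d - a)*f(d) = [23*d/7 + 7/8] / (d - a').
Simple pole: residue = g(a) at a = (-9/8) - ((1/8)*sqrt(431))*i, which is (23/14) - ((79/3017)*sqrt(431))*i.
The factor d**2 + 9*d/4 + 8 splits as (d - a)(d - a') with a = (-9/8) + ((1/8)*sqrt(431))*i, a' = (-9/8) - ((1/8)*sqrt(431))*i. At the order-1 pole a set g(d) = (d - a)*f(d) = [23*d/7 + 7/8] / (d - a').
Simple pole: residue = g(a) at a = (-9/8) + ((1/8)*sqrt(431))*i, which is (23/14) + ((79/3017)*sqrt(431))*i.
List the singular points by increasing real part (a conjugate pair: the negative imaginary part first).

Radius of convergence at 0: (2)*sqrt(2).
At (-9/8) - ((1/8)*sqrt(431))*i: a pole of order 1; residue (23/14) - ((79/3017)*sqrt(431))*i.
At (-9/8) + ((1/8)*sqrt(431))*i: a pole of order 1; residue (23/14) + ((79/3017)*sqrt(431))*i.


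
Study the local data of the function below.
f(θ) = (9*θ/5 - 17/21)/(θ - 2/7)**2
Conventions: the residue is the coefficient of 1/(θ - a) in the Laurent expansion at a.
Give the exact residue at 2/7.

The residue is 9/5.

At the order-2 pole 2/7 set g(θ) = (θ - (2/7))^2*f(θ) = 9*θ/5 - 17/21.
Order-2 pole: residue = g'(a); g'(2/7) = 9/5, so the residue is 9/5.


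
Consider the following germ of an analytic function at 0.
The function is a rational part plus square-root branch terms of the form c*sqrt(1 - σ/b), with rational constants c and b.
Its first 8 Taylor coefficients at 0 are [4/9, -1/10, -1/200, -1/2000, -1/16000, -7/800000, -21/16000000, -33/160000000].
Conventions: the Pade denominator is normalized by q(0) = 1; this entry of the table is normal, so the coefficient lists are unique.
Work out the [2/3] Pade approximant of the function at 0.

The Pade approximant has numerator coefficients [4/9, -161/900, 7/480]; denominator coefficients [1, -71/400, 33/8000, 9/160000].

Taylor coefficients needed (read off): a_0 = 4/9, a_1 = -1/10, a_2 = -1/200, a_3 = -1/2000, a_4 = -1/16000, a_5 = -7/800000.
Write the denominator as Q(σ) = 1 + q1*σ + q2*σ^2 + q3*σ^3. Requiring Q*f - P = O(σ^6) with deg P <= 2 kills the coefficients of σ^3..σ^5 in Q*f:
  σ^3: a_3 + q1*a_2 + q2*a_1 + q3*a_0 = 0, i.e. -1/2000 + (-1/200)*q1 + (-1/10)*q2 + (4/9)*q3 = 0.
  σ^4: a_4 + q1*a_3 + q2*a_2 + q3*a_1 = 0, i.e. -1/16000 + (-1/2000)*q1 + (-1/200)*q2 + (-1/10)*q3 = 0.
  σ^5: a_5 + q1*a_4 + q2*a_3 + q3*a_2 = 0, i.e. -7/800000 + (-1/16000)*q1 + (-1/2000)*q2 + (-1/200)*q3 = 0.
Solving this linear system: q1 = -71/400, q2 = 33/8000, q3 = 9/160000.
The numerator is Q*f truncated at degree 2: P0 = a_0 = 4/9; P1 = a_1 + q1*a_0 = -161/900; P2 = a_2 + q1*a_1 + q2*a_0 = 7/480.


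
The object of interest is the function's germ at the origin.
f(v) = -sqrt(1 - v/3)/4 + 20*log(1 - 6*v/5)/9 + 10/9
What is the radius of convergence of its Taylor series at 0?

The radius of convergence is 5/6.

Branch term (-1/4)*sqrt(1 - v/(3)): its argument vanishes at v = 3, a square-root branch point, modulus 3.
Branch term (20/9)*log(1 - v/(5/6)): its argument vanishes at v = 5/6, a logarithmic branch point, modulus 5/6.
The radius of convergence is the smallest modulus among the singular points: 5/6.


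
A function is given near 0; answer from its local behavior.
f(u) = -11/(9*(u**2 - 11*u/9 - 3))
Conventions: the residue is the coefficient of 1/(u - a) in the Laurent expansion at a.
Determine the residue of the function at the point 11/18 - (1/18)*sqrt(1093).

The factor u**2 - 11*u/9 - 3 splits as (u - a)(u - a') with a = 11/18 - (1/18)*sqrt(1093), a' = 11/18 + (1/18)*sqrt(1093). At the order-1 pole a set g(u) = (u - a)*f(u) = [-11/9] / (u - a').
Simple pole: residue = g(a) at a = 11/18 - (1/18)*sqrt(1093), which is (11/1093)*sqrt(1093).

The residue is (11/1093)*sqrt(1093).


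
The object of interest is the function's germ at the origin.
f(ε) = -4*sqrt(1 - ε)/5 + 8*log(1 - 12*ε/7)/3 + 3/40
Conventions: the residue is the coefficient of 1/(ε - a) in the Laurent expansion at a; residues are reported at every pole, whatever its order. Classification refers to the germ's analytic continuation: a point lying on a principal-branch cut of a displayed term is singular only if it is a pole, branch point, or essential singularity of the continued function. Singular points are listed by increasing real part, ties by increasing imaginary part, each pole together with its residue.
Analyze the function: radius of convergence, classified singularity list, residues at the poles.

Branch term (8/3)*log(1 - ε/(7/12)): its argument vanishes at ε = 7/12, a logarithmic branch point, modulus 7/12.
Branch term (-4/5)*sqrt(1 - ε/(1)): its argument vanishes at ε = 1, a square-root branch point, modulus 1.
The radius of convergence is the smallest modulus among the singular points: 7/12.
List the singular points by increasing real part (a conjugate pair: the negative imaginary part first).

Radius of convergence at 0: 7/12.
At 7/12: a logarithmic branch point.
At 1: an algebraic (square-root) branch point.


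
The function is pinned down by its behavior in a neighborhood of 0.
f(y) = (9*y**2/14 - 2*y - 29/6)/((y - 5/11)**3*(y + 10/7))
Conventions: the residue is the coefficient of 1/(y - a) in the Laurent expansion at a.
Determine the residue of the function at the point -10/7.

At the order-1 pole -10/7 set g(y) = (y - (-10/7))*f(y) = (9*y**2/14 - 2*y - 29/6)/(y - 5/11)**3.
Simple pole: residue = g(a) at a = -10/7, which is 1819477/18291750.

The residue is 1819477/18291750.


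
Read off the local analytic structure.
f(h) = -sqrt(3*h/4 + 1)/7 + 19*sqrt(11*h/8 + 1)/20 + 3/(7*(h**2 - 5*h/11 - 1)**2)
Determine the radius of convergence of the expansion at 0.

The radius of convergence is 8/11.

Denominator factor (h**2 - 5*h/11 - 1)^2: discriminant 509/121, real irrational roots 5/22 + (1/22)*sqrt(509) and 5/22 - (1/22)*sqrt(509); poles of order 2, moduli 5/22 + (1/22)*sqrt(509) and -5/22 + (1/22)*sqrt(509).
Branch term (-1/7)*sqrt(1 - h/(-4/3)): its argument vanishes at h = -4/3, a square-root branch point, modulus 4/3.
Branch term (19/20)*sqrt(1 - h/(-8/11)): its argument vanishes at h = -8/11, a square-root branch point, modulus 8/11.
The radius of convergence is the smallest modulus among the singular points: 8/11.


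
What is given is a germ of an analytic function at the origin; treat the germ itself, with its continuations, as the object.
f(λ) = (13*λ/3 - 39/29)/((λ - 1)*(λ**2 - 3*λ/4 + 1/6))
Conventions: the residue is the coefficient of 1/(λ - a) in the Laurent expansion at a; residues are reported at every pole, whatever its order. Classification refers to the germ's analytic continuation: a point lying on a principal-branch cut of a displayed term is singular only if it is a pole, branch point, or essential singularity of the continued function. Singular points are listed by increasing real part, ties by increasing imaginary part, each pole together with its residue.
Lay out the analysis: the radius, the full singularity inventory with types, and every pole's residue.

Radius of convergence at 0: (1/6)*sqrt(6).
At (3/8) - ((1/24)*sqrt(15))*i: a pole of order 1; residue (-104/29) - ((52/435)*sqrt(15))*i.
At (3/8) + ((1/24)*sqrt(15))*i: a pole of order 1; residue (-104/29) + ((52/435)*sqrt(15))*i.
At 1: a pole of order 1; residue 208/29.


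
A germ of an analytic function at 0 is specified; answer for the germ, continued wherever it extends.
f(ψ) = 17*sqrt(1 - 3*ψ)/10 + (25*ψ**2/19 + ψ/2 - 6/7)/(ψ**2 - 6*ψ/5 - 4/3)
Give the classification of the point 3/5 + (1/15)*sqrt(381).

The point is a pole of order 1.

The denominator factor ψ**2 - 6*ψ/5 - 4/3 vanishes at 3/5 + (1/15)*sqrt(381) and appears to the power 1; the numerator there equals 8557/3990 + (79/570)*sqrt(381), nonzero, and no other factor vanishes.
The branch terms are analytic at this point.
Hence a pole whose order is the multiplicity, 1.


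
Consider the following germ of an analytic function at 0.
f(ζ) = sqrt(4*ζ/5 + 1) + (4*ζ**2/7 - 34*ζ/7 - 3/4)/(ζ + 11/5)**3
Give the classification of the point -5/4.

The point is an algebraic (square-root) branch point.

The term (1)*sqrt(1 - ζ/(-5/4)) has argument 1 - -5/4/(-5/4) = 0 at -5/4: a square-root (algebraic, two-sheeted) branch point; the remaining terms are analytic or single-valued there.


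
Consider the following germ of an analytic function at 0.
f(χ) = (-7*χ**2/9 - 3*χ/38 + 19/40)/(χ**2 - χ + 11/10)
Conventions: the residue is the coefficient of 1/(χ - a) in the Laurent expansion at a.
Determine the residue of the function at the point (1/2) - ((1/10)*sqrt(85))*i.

The factor χ**2 - χ + 11/10 splits as (χ - a)(χ - a') with a = (1/2) - ((1/10)*sqrt(85))*i, a' = (1/2) + ((1/10)*sqrt(85))*i. At the order-1 pole a set g(χ) = (χ - a)*f(χ) = [-7*χ**2/9 - 3*χ/38 + 19/40] / (χ - a').
Simple pole: residue = g(a) at a = (1/2) - ((1/10)*sqrt(85))*i, which is (-293/684) + ((121/2280)*sqrt(85))*i.

The residue is (-293/684) + ((121/2280)*sqrt(85))*i.


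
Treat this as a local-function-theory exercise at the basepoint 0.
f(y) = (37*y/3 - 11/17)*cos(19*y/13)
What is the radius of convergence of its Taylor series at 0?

The radius of convergence is infinite.

The factor cos(19*y/13) is entire and contributes no finite singular point.
The polynomial part has no poles.
No finite singular points: the Taylor series at 0 converges everywhere.


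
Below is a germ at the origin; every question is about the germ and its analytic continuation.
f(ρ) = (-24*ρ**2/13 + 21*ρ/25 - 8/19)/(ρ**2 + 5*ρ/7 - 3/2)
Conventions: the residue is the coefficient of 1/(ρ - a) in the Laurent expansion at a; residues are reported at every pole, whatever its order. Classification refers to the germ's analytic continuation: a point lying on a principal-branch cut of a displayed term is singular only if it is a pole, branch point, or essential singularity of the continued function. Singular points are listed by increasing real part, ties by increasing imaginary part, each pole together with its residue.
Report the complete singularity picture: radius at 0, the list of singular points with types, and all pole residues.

Radius of convergence at 0: -5/14 + (1/14)*sqrt(319).
At -5/14 - (1/14)*sqrt(319): a pole of order 1; residue 4911/4550 + (479429/5515510)*sqrt(319).
At -5/14 + (1/14)*sqrt(319): a pole of order 1; residue 4911/4550 - (479429/5515510)*sqrt(319).

Denominator factor (ρ**2 + 5*ρ/7 - 3/2): discriminant 319/49, real irrational roots -5/14 + (1/14)*sqrt(319) and -5/14 - (1/14)*sqrt(319); poles of order 1, moduli -5/14 + (1/14)*sqrt(319) and 5/14 + (1/14)*sqrt(319).
The radius of convergence is the smallest modulus among the singular points: -5/14 + (1/14)*sqrt(319).
The factor ρ**2 + 5*ρ/7 - 3/2 splits as (ρ - a)(ρ - a') with a = -5/14 - (1/14)*sqrt(319), a' = -5/14 + (1/14)*sqrt(319). At the order-1 pole a set g(ρ) = (ρ - a)*f(ρ) = [-24*ρ**2/13 + 21*ρ/25 - 8/19] / (ρ - a').
Simple pole: residue = g(a) at a = -5/14 - (1/14)*sqrt(319), which is 4911/4550 + (479429/5515510)*sqrt(319).
The factor ρ**2 + 5*ρ/7 - 3/2 splits as (ρ - a)(ρ - a') with a = -5/14 + (1/14)*sqrt(319), a' = -5/14 - (1/14)*sqrt(319). At the order-1 pole a set g(ρ) = (ρ - a)*f(ρ) = [-24*ρ**2/13 + 21*ρ/25 - 8/19] / (ρ - a').
Simple pole: residue = g(a) at a = -5/14 + (1/14)*sqrt(319), which is 4911/4550 - (479429/5515510)*sqrt(319).
List the singular points by increasing real part (a conjugate pair: the negative imaginary part first).


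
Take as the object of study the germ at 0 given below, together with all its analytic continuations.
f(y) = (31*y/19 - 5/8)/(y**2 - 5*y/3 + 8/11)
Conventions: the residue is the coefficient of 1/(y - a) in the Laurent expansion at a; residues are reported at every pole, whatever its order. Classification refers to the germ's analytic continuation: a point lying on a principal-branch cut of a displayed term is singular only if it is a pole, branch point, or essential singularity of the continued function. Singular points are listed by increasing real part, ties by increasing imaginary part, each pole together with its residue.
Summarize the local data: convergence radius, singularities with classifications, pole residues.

Radius of convergence at 0: (2/11)*sqrt(22).
At (5/6) - ((1/66)*sqrt(143))*i: a pole of order 1; residue (31/38) + ((335/1976)*sqrt(143))*i.
At (5/6) + ((1/66)*sqrt(143))*i: a pole of order 1; residue (31/38) - ((335/1976)*sqrt(143))*i.

Denominator factor (y**2 - 5*y/3 + 8/11): discriminant -13/99, complex-conjugate roots (5/6) + ((1/66)*sqrt(143))*i and (5/6) - ((1/66)*sqrt(143))*i; poles of order 1, moduli (2/11)*sqrt(22) and (2/11)*sqrt(22).
The radius of convergence is the smallest modulus among the singular points: (2/11)*sqrt(22).
The factor y**2 - 5*y/3 + 8/11 splits as (y - a)(y - a') with a = (5/6) - ((1/66)*sqrt(143))*i, a' = (5/6) + ((1/66)*sqrt(143))*i. At the order-1 pole a set g(y) = (y - a)*f(y) = [31*y/19 - 5/8] / (y - a').
Simple pole: residue = g(a) at a = (5/6) - ((1/66)*sqrt(143))*i, which is (31/38) + ((335/1976)*sqrt(143))*i.
The factor y**2 - 5*y/3 + 8/11 splits as (y - a)(y - a') with a = (5/6) + ((1/66)*sqrt(143))*i, a' = (5/6) - ((1/66)*sqrt(143))*i. At the order-1 pole a set g(y) = (y - a)*f(y) = [31*y/19 - 5/8] / (y - a').
Simple pole: residue = g(a) at a = (5/6) + ((1/66)*sqrt(143))*i, which is (31/38) - ((335/1976)*sqrt(143))*i.
List the singular points by increasing real part (a conjugate pair: the negative imaginary part first).


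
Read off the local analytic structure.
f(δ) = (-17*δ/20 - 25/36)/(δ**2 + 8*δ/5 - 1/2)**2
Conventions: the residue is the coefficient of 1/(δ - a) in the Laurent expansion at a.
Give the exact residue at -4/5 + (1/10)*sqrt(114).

The residue is (65/233928)*sqrt(114).

The factor δ**2 + 8*δ/5 - 1/2 splits as (δ - a)(δ - a') with a = -4/5 + (1/10)*sqrt(114), a' = -4/5 - (1/10)*sqrt(114). At the order-2 pole a set g(δ) = (δ - a)^2*f(δ) = [-17*δ/20 - 25/36] / (δ - a')^2.
Order-2 pole: residue = g'(a); g'(-4/5 + (1/10)*sqrt(114)) = (65/233928)*sqrt(114), so the residue is (65/233928)*sqrt(114).


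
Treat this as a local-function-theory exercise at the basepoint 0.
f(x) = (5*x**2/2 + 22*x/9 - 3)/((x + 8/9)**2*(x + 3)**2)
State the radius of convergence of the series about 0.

The radius of convergence is 8/9.

Denominator factor (x + 3)^2: pole of order 2 at -3, modulus 3.
Denominator factor (x + 8/9)^2: pole of order 2 at -8/9, modulus 8/9.
The radius of convergence is the smallest modulus among the singular points: 8/9.


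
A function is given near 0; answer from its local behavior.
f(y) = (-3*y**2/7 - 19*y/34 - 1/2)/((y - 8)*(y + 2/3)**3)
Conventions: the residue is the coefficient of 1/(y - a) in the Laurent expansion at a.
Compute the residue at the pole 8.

At the order-1 pole 8 set g(y) = (y - (8))*f(y) = (-3*y**2/7 - 19*y/34 - 1/2)/(y + 2/3)**3.
Simple pole: residue = g(a) at a = 8, which is -208197/4183088.

The residue is -208197/4183088.


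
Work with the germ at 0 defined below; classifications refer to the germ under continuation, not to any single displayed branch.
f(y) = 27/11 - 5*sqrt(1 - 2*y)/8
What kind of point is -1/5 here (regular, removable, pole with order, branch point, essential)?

The point is a regular point.

There is no denominator, hence no pole anywhere.
Branch term sqrt(1 - y/(1/2)): argument at -1/5 is 7/5, nonzero, so -1/5 is not its branch point (a point on a principal cut is still regular for the continued germ).
So the germ continues analytically to -1/5.


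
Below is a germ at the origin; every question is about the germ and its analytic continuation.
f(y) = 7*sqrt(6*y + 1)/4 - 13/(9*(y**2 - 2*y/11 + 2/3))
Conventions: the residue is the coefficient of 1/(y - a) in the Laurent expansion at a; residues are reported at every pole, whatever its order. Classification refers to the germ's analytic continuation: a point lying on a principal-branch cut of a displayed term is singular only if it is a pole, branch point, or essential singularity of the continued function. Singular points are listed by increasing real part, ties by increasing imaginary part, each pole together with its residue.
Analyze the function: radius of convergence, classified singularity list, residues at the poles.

Radius of convergence at 0: 1/6.
At -1/6: an algebraic (square-root) branch point.
At (1/11) - ((1/33)*sqrt(717))*i: a pole of order 1; residue -((143/4302)*sqrt(717))*i.
At (1/11) + ((1/33)*sqrt(717))*i: a pole of order 1; residue ((143/4302)*sqrt(717))*i.

Denominator factor (y**2 - 2*y/11 + 2/3): discriminant -956/363, complex-conjugate roots (1/11) + ((1/33)*sqrt(717))*i and (1/11) - ((1/33)*sqrt(717))*i; poles of order 1, moduli (1/3)*sqrt(6) and (1/3)*sqrt(6).
Branch term (7/4)*sqrt(1 - y/(-1/6)): its argument vanishes at y = -1/6, a square-root branch point, modulus 1/6.
The radius of convergence is the smallest modulus among the singular points: 1/6.
The branch term is analytic at (1/11) - ((1/33)*sqrt(717))*i and contributes nothing to the residue; only the rational part matters.
The factor y**2 - 2*y/11 + 2/3 splits as (y - a)(y - a') with a = (1/11) - ((1/33)*sqrt(717))*i, a' = (1/11) + ((1/33)*sqrt(717))*i. At the order-1 pole a set g(y) = (y - a)*(rational part) = [-13/9] / (y - a').
Simple pole: residue = g(a) at a = (1/11) - ((1/33)*sqrt(717))*i, which is -((143/4302)*sqrt(717))*i.
The branch term is analytic at (1/11) + ((1/33)*sqrt(717))*i and contributes nothing to the residue; only the rational part matters.
The factor y**2 - 2*y/11 + 2/3 splits as (y - a)(y - a') with a = (1/11) + ((1/33)*sqrt(717))*i, a' = (1/11) - ((1/33)*sqrt(717))*i. At the order-1 pole a set g(y) = (y - a)*(rational part) = [-13/9] / (y - a').
Simple pole: residue = g(a) at a = (1/11) + ((1/33)*sqrt(717))*i, which is ((143/4302)*sqrt(717))*i.
List the singular points by increasing real part (a conjugate pair: the negative imaginary part first).


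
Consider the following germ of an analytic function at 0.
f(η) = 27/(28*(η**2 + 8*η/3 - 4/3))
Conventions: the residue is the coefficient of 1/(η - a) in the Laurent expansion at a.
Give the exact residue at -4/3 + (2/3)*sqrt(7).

The factor η**2 + 8*η/3 - 4/3 splits as (η - a)(η - a') with a = -4/3 + (2/3)*sqrt(7), a' = -4/3 - (2/3)*sqrt(7). At the order-1 pole a set g(η) = (η - a)*f(η) = [27/28] / (η - a').
Simple pole: residue = g(a) at a = -4/3 + (2/3)*sqrt(7), which is (81/784)*sqrt(7).

The residue is (81/784)*sqrt(7).


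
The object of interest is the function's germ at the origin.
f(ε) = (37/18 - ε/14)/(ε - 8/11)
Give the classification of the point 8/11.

The denominator factor ε - 8/11 vanishes at 8/11 and appears to the power 1; the numerator there equals 2777/1386, nonzero, and no other factor vanishes.
Hence a pole whose order is the multiplicity, 1.

The point is a pole of order 1.


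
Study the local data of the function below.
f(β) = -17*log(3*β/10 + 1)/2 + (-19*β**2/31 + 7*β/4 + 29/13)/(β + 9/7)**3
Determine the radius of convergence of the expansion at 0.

Denominator factor (β + 9/7)^3: pole of order 3 at -9/7, modulus 9/7.
Branch term (-17/2)*log(1 - β/(-10/3)): its argument vanishes at β = -10/3, a logarithmic branch point, modulus 10/3.
The radius of convergence is the smallest modulus among the singular points: 9/7.

The radius of convergence is 9/7.


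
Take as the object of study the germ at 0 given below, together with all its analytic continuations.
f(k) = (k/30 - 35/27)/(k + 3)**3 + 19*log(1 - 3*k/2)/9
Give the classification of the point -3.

The point is a pole of order 3.

The denominator factor k + 3 vanishes at -3 and appears to the power 3; the numerator there equals -377/270, nonzero, and no other factor vanishes.
The branch terms are analytic at this point.
Hence a pole whose order is the multiplicity, 3.


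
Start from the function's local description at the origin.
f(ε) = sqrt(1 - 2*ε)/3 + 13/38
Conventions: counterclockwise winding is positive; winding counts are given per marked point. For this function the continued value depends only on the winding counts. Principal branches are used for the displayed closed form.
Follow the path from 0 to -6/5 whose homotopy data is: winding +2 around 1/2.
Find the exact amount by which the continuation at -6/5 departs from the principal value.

The rational part is single-valued and drops out of the difference; each branch term changes only by its own monodromy.
(1/3)*sqrt(1 - ε/(1/2)): winding +2 is even, the square root returns to the same sheet, contribution 0.
Summing the contributions at ε = -6/5 gives 0.

Continued minus principal equals 0.


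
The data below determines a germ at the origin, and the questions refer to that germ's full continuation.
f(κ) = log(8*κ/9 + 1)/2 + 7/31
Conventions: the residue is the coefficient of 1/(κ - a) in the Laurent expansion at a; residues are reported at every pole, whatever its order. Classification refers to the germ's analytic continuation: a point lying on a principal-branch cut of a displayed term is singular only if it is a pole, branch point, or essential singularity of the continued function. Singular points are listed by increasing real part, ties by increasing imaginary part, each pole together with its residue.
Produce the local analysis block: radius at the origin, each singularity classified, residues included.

Radius of convergence at 0: 9/8.
At -9/8: a logarithmic branch point.

Branch term (1/2)*log(1 - κ/(-9/8)): its argument vanishes at κ = -9/8, a logarithmic branch point, modulus 9/8.
The radius of convergence is the smallest modulus among the singular points: 9/8.


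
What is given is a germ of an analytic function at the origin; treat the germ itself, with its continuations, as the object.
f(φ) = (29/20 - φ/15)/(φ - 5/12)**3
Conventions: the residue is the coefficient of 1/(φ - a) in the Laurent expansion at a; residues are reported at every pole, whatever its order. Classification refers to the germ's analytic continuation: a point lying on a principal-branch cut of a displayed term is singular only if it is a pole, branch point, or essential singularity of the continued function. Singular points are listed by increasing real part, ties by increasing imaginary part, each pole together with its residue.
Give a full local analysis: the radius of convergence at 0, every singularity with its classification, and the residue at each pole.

Radius of convergence at 0: 5/12.
At 5/12: a pole of order 3; residue 0.

Denominator factor (φ - 5/12)^3: pole of order 3 at 5/12, modulus 5/12.
The radius of convergence is the smallest modulus among the singular points: 5/12.
At the order-3 pole 5/12 set g(φ) = (φ - (5/12))^3*f(φ) = 29/20 - φ/15.
Order-3 pole: residue = g''(a)/2; g''(5/12) = 0, so the residue is 0.


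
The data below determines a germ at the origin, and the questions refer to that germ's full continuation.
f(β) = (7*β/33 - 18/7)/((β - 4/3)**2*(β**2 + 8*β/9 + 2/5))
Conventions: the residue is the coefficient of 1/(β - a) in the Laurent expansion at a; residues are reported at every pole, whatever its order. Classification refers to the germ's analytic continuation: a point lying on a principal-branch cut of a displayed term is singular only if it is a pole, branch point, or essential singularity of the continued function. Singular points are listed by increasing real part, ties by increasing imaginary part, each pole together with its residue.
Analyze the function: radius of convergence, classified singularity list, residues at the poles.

Radius of convergence at 0: (1/5)*sqrt(10).
At (-4/9) - ((1/45)*sqrt(410))*i: a pole of order 1; residue (-6210135/15870932) - ((25379595/650708212)*sqrt(410))*i.
At (-4/9) + ((1/45)*sqrt(410))*i: a pole of order 1; residue (-6210135/15870932) + ((25379595/650708212)*sqrt(410))*i.
At 4/3: a pole of order 2; residue 6210135/7935466.


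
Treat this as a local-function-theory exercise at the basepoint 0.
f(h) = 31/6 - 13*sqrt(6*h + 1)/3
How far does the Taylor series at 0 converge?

The radius of convergence is 1/6.

Branch term (-13/3)*sqrt(1 - h/(-1/6)): its argument vanishes at h = -1/6, a square-root branch point, modulus 1/6.
The radius of convergence is the smallest modulus among the singular points: 1/6.


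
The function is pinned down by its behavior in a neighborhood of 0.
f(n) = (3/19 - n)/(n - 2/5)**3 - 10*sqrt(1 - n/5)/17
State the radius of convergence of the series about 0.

The radius of convergence is 2/5.

Denominator factor (n - 2/5)^3: pole of order 3 at 2/5, modulus 2/5.
Branch term (-10/17)*sqrt(1 - n/(5)): its argument vanishes at n = 5, a square-root branch point, modulus 5.
The radius of convergence is the smallest modulus among the singular points: 2/5.


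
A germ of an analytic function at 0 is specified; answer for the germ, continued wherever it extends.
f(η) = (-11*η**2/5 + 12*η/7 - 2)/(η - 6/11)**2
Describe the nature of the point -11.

The point is a regular point.

Denominator factors: η - 6/11 = -127/11 at η = -11 — none vanishes.
So the germ continues analytically to -11.


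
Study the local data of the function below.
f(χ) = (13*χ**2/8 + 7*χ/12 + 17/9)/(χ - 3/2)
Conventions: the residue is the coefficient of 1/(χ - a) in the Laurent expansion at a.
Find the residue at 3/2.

The residue is 1849/288.

At the order-1 pole 3/2 set g(χ) = (χ - (3/2))*f(χ) = 13*χ**2/8 + 7*χ/12 + 17/9.
Simple pole: residue = g(a) at a = 3/2, which is 1849/288.


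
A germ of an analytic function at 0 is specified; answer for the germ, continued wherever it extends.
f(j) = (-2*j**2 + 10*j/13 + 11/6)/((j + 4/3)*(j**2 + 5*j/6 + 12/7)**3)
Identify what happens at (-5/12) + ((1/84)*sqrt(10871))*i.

The point is a pole of order 3.

The denominator factor j**2 + 5*j/6 + 12/7 vanishes at (-5/12) + ((1/84)*sqrt(10871))*i and appears to the power 3; the numerator there equals (13913/3276) + ((95/3276)*sqrt(10871))*i, nonzero, and no other factor vanishes.
Hence a pole whose order is the multiplicity, 3.


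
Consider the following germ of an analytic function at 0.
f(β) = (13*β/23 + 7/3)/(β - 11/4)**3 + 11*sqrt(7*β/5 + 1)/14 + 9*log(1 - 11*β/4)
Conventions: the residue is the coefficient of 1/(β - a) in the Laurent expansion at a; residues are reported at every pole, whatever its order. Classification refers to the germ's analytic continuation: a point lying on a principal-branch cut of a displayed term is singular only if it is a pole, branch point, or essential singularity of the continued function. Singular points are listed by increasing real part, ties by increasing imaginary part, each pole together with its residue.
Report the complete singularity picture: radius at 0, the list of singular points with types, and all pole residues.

Denominator factor (β - 11/4)^3: pole of order 3 at 11/4, modulus 11/4.
Branch term (9)*log(1 - β/(4/11)): its argument vanishes at β = 4/11, a logarithmic branch point, modulus 4/11.
Branch term (11/14)*sqrt(1 - β/(-5/7)): its argument vanishes at β = -5/7, a square-root branch point, modulus 5/7.
The radius of convergence is the smallest modulus among the singular points: 4/11.
The branch terms are analytic at 11/4 and contribute nothing to the residue; only the rational part matters.
At the order-3 pole 11/4 set g(β) = (β - (11/4))^3*(rational part) = 13*β/23 + 7/3.
Order-3 pole: residue = g''(a)/2; g''(11/4) = 0, so the residue is 0.
List the singular points by increasing real part (a conjugate pair: the negative imaginary part first).

Radius of convergence at 0: 4/11.
At -5/7: an algebraic (square-root) branch point.
At 4/11: a logarithmic branch point.
At 11/4: a pole of order 3; residue 0.


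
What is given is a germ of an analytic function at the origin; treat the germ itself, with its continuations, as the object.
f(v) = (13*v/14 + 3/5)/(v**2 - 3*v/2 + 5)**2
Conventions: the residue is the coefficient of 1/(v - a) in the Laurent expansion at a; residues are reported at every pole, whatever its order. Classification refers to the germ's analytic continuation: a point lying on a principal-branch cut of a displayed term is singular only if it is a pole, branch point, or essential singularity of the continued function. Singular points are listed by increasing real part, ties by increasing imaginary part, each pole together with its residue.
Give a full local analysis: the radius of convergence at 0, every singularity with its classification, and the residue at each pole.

Radius of convergence at 0: sqrt(5).
At (3/4) - ((1/4)*sqrt(71))*i: a pole of order 2; residue ((726/176435)*sqrt(71))*i.
At (3/4) + ((1/4)*sqrt(71))*i: a pole of order 2; residue -((726/176435)*sqrt(71))*i.

Denominator factor (v**2 - 3*v/2 + 5)^2: discriminant -71/4, complex-conjugate roots (3/4) + ((1/4)*sqrt(71))*i and (3/4) - ((1/4)*sqrt(71))*i; poles of order 2, moduli sqrt(5) and sqrt(5).
The radius of convergence is the smallest modulus among the singular points: sqrt(5).
The factor v**2 - 3*v/2 + 5 splits as (v - a)(v - a') with a = (3/4) - ((1/4)*sqrt(71))*i, a' = (3/4) + ((1/4)*sqrt(71))*i. At the order-2 pole a set g(v) = (v - a)^2*f(v) = [13*v/14 + 3/5] / (v - a')^2.
Order-2 pole: residue = g'(a); g'((3/4) - ((1/4)*sqrt(71))*i) = ((726/176435)*sqrt(71))*i, so the residue is ((726/176435)*sqrt(71))*i.
The factor v**2 - 3*v/2 + 5 splits as (v - a)(v - a') with a = (3/4) + ((1/4)*sqrt(71))*i, a' = (3/4) - ((1/4)*sqrt(71))*i. At the order-2 pole a set g(v) = (v - a)^2*f(v) = [13*v/14 + 3/5] / (v - a')^2.
Order-2 pole: residue = g'(a); g'((3/4) + ((1/4)*sqrt(71))*i) = -((726/176435)*sqrt(71))*i, so the residue is -((726/176435)*sqrt(71))*i.
List the singular points by increasing real part (a conjugate pair: the negative imaginary part first).


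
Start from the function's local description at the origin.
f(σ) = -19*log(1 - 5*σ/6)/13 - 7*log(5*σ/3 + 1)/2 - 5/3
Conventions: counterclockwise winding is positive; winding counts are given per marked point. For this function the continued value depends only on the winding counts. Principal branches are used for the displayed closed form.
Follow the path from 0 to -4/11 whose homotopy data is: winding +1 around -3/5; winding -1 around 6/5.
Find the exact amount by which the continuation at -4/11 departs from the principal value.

The rational part is single-valued and drops out of the difference; each branch term changes only by its own monodromy.
(-7/2)*log(1 - σ/(-3/5)): each positive loop around -3/5 adds 2*pi*i to the log, so winding +1 contributes (-7/2)*(1)*2*pi*i = -(7)*pi*i.
(-19/13)*log(1 - σ/(6/5)): each positive loop around 6/5 adds 2*pi*i to the log, so winding -1 contributes (-19/13)*(-1)*2*pi*i = (38/13)*pi*i.
Summing the contributions at σ = -4/11 gives -(53/13)*pi*i.

Continued minus principal equals -(53/13)*pi*i.


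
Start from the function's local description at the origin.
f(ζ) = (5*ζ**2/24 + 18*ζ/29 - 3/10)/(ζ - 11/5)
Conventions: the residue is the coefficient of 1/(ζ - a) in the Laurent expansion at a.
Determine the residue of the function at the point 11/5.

At the order-1 pole 11/5 set g(ζ) = (ζ - (11/5))*f(ζ) = 5*ζ**2/24 + 18*ζ/29 - 3/10.
Simple pole: residue = g(a) at a = 11/5, which is 7217/3480.

The residue is 7217/3480.
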